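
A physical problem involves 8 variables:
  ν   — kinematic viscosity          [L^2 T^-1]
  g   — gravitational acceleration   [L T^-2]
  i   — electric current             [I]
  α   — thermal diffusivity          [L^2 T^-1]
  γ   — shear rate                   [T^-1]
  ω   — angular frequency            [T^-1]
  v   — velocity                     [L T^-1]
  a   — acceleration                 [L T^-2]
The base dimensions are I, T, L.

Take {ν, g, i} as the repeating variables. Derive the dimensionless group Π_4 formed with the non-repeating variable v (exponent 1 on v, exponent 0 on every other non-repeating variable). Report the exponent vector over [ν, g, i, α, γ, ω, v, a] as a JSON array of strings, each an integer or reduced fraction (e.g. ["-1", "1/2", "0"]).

Exponent matrix [I,T,L] × [ν,g,i,α,γ,ω,v,a]:
  I: [ 0  0  1  0  0  0  0  0]
  T: [-1 -2  0 -1 -1 -1 -1 -2]
  L: [ 2  1  0  2  0  0  1  1]
RREF → pivots at {ν,g,i} ⇒ r = 3
Repeat: ν,g,i; free: α,γ,ω,v,a
RREF:
  r0: [   1    0    0    1 -1/3 -1/3  1/3    0]
  r1: [   0    1    0    0  2/3  2/3  1/3    1]
  r2: [   0    0    1    0    0    0    0    0]
Fix exponent of v at 1, α at 0, γ at 0, ω at 0, a at 0; solve each RREF row for its pivot's exponent:
  r0: exp(ν) + (1/3)·1 = 0 ⇒ exp(ν) = -1/3
  r1: exp(g) + (1/3)·1 = 0 ⇒ exp(g) = -1/3
  r2: exp(i) + (0)·1 = 0 ⇒ exp(i) = 0
Π_4 = ν^(-1/3) · g^(-1/3) · v

["-1/3", "-1/3", "0", "0", "0", "0", "1", "0"]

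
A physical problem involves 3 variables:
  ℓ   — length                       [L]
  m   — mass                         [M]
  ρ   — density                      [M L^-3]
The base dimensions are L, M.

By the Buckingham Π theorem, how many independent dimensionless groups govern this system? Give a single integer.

1

Write exponents as rows L,M / cols ℓ,m,ρ:
  L: [ 1  0 -3]
  M: [ 0  1  1]
Echelon form has 2 nonzero rows (pivots: ℓ,m)
3 vars − rank 2 = 1 Π group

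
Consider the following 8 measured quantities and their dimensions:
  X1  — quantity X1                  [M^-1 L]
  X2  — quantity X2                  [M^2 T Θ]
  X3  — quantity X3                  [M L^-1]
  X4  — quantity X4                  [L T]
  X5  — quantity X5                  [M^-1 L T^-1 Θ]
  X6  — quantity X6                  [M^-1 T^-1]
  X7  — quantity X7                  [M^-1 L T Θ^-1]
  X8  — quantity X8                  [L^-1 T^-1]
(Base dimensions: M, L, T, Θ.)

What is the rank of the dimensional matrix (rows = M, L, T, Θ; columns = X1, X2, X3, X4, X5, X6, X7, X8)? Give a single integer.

Exponent matrix [M,L,T,Θ] × [X1,X2,X3,X4,X5,X6,X7,X8]:
  M: [-1  2  1  0 -1 -1 -1  0]
  L: [ 1  0 -1  1  1  0  1 -1]
  T: [ 0  1  0  1 -1 -1  1 -1]
  Θ: [ 0  1  0  0  1  0 -1  0]
Row reduction gives pivot columns X1,X2,X4; rank = 3

3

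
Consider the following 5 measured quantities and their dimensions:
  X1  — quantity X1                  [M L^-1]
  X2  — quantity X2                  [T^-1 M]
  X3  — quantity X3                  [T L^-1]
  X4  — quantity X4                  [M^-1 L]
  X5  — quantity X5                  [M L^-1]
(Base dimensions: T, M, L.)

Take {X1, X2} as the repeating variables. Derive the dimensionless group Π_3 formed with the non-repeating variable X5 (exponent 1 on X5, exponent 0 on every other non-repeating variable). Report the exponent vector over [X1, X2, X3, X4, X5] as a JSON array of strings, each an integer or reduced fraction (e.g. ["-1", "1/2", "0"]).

Write exponents as rows T,M,L / cols X1,X2,X3,X4,X5:
  T: [ 0 -1  1  0  0]
  M: [ 1  1  0 -1  1]
  L: [-1  0 -1  1 -1]
RREF → pivots at {X1,X2} ⇒ r = 2
Repeat: X1,X2; free: X3,X4,X5
RREF:
  r0: [   1    0    1   -1    1]
  r1: [   0    1   -1    0    0]
  r2: [   0    0    0    0    0]
Fix exponent of X5 at 1, X3 at 0, X4 at 0; solve each RREF row for its pivot's exponent:
  r0: exp(X1) + (1)·1 = 0 ⇒ exp(X1) = -1
  r1: exp(X2) + (0)·1 = 0 ⇒ exp(X2) = 0
Π_3 = X1^-1 · X5

["-1", "0", "0", "0", "1"]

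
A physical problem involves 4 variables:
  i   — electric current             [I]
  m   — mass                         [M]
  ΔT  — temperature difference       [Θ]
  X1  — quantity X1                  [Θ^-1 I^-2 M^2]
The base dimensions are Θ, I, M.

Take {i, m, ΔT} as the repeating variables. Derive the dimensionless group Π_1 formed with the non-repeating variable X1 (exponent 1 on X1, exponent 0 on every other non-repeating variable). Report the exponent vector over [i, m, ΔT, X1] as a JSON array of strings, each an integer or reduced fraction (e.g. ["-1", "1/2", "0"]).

["2", "-2", "1", "1"]

Exponent matrix [Θ,I,M] × [i,m,ΔT,X1]:
  Θ: [ 0  0  1 -1]
  I: [ 1  0  0 -2]
  M: [ 0  1  0  2]
Row reduction gives pivot columns i,m,ΔT; rank = 3
Repeat: i,m,ΔT; free: X1
RREF:
  r0: [   1    0    0   -2]
  r1: [   0    1    0    2]
  r2: [   0    0    1   -1]
Fix exponent of X1 at 1; solve each RREF row for its pivot's exponent:
  r0: exp(i) + (-2)·1 = 0 ⇒ exp(i) = 2
  r1: exp(m) + (2)·1 = 0 ⇒ exp(m) = -2
  r2: exp(ΔT) + (-1)·1 = 0 ⇒ exp(ΔT) = 1
Π_1 = i^2 · m^-2 · ΔT · X1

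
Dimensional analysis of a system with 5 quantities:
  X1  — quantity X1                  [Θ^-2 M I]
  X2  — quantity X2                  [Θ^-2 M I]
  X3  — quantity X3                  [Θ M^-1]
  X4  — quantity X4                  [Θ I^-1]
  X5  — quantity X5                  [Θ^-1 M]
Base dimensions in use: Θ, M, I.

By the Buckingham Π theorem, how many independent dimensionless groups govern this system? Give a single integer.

Write exponents as rows Θ,M,I / cols X1,X2,X3,X4,X5:
  Θ: [-2 -2  1  1 -1]
  M: [ 1  1 -1  0  1]
  I: [ 1  1  0 -1  0]
Echelon form has 2 nonzero rows (pivots: X1,X3)
n=5, r=2 ⇒ 3 dimensionless groups

3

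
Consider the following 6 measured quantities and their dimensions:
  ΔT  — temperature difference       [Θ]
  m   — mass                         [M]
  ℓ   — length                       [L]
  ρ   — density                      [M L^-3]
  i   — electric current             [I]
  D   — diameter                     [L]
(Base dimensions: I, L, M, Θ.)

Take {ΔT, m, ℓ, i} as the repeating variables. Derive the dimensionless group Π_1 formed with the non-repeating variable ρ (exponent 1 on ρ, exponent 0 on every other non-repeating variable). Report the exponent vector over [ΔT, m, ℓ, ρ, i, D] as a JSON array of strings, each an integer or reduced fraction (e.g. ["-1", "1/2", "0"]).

Dimensional matrix (I×L×M×Θ by ΔT×m×ℓ×ρ×i×D):
  I: [ 0  0  0  0  1  0]
  L: [ 0  0  1 -3  0  1]
  M: [ 0  1  0  1  0  0]
  Θ: [ 1  0  0  0  0  0]
RREF → pivots at {ΔT,m,ℓ,i} ⇒ r = 4
Repeat: ΔT,m,ℓ,i; free: ρ,D
RREF:
  r0: [   1    0    0    0    0    0]
  r1: [   0    1    0    1    0    0]
  r2: [   0    0    1   -3    0    1]
  r3: [   0    0    0    0    1    0]
Fix exponent of ρ at 1, D at 0; solve each RREF row for its pivot's exponent:
  r0: exp(ΔT) + (0)·1 = 0 ⇒ exp(ΔT) = 0
  r1: exp(m) + (1)·1 = 0 ⇒ exp(m) = -1
  r2: exp(ℓ) + (-3)·1 = 0 ⇒ exp(ℓ) = 3
  r3: exp(i) + (0)·1 = 0 ⇒ exp(i) = 0
Π_1 = m^-1 · ℓ^3 · ρ

["0", "-1", "3", "1", "0", "0"]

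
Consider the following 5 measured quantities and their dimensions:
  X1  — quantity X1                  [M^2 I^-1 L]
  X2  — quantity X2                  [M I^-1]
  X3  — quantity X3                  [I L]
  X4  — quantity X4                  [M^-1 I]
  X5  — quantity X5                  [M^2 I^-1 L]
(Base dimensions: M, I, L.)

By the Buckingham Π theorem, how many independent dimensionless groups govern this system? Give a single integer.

Dimensional matrix (M×I×L by X1×X2×X3×X4×X5):
  M: [ 2  1  0 -1  2]
  I: [-1 -1  1  1 -1]
  L: [ 1  0  1  0  1]
Row reduction gives pivot columns X1,X2; rank = 2
Π count = n − r = 5 − 2 = 3

3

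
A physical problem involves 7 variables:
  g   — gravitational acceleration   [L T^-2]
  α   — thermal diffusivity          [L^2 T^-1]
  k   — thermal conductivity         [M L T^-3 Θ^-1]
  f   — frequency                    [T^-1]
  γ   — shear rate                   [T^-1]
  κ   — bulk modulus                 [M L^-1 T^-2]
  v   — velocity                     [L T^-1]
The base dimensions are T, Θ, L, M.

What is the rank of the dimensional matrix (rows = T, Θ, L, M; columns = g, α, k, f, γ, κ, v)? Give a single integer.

4

Write exponents as rows T,Θ,L,M / cols g,α,k,f,γ,κ,v:
  T: [-2 -1 -3 -1 -1 -2 -1]
  Θ: [ 0  0 -1  0  0  0  0]
  L: [ 1  2  1  0  0 -1  1]
  M: [ 0  0  1  0  0  1  0]
RREF → pivots at {g,α,k,κ} ⇒ r = 4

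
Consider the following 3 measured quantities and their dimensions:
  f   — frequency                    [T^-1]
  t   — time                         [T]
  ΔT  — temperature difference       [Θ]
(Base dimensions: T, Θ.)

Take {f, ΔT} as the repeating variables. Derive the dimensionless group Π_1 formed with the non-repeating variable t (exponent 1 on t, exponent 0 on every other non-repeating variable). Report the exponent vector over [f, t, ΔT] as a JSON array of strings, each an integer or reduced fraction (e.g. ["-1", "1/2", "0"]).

["1", "1", "0"]

Exponent matrix [T,Θ] × [f,t,ΔT]:
  T: [-1  1  0]
  Θ: [ 0  0  1]
Row reduction gives pivot columns f,ΔT; rank = 2
Repeat: f,ΔT; free: t
RREF:
  r0: [   1   -1    0]
  r1: [   0    0    1]
Fix exponent of t at 1; solve each RREF row for its pivot's exponent:
  r0: exp(f) + (-1)·1 = 0 ⇒ exp(f) = 1
  r1: exp(ΔT) + (0)·1 = 0 ⇒ exp(ΔT) = 0
Π_1 = f · t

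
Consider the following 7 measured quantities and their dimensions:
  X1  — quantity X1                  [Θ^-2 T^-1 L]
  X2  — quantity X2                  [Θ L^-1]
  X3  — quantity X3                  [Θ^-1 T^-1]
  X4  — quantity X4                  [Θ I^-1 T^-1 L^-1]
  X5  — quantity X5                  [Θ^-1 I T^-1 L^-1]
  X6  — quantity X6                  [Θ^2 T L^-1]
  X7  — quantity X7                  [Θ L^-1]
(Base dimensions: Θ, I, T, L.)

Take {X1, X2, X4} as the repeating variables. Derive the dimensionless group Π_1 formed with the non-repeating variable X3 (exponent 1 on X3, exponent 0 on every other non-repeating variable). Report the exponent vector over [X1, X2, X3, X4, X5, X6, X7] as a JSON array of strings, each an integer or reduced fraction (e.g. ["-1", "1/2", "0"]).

["-1", "-1", "1", "0", "0", "0", "0"]

Exponent matrix [Θ,I,T,L] × [X1,X2,X3,X4,X5,X6,X7]:
  Θ: [-2  1 -1  1 -1  2  1]
  I: [ 0  0  0 -1  1  0  0]
  T: [-1  0 -1 -1 -1  1  0]
  L: [ 1 -1  0 -1 -1 -1 -1]
Echelon form has 3 nonzero rows (pivots: X1,X2,X4)
Pivot set = {X1,X2,X4}, free = {X3,X5,X6,X7}
RREF:
  r0: [   1    0    1    0    2   -1    0]
  r1: [   0    1    1    0    4    0    1]
  r2: [   0    0    0    1   -1    0    0]
  r3: [   0    0    0    0    0    0    0]
Fix exponent of X3 at 1, X5 at 0, X6 at 0, X7 at 0; solve each RREF row for its pivot's exponent:
  r0: exp(X1) + (1)·1 = 0 ⇒ exp(X1) = -1
  r1: exp(X2) + (1)·1 = 0 ⇒ exp(X2) = -1
  r2: exp(X4) + (0)·1 = 0 ⇒ exp(X4) = 0
Π_1 = X1^-1 · X2^-1 · X3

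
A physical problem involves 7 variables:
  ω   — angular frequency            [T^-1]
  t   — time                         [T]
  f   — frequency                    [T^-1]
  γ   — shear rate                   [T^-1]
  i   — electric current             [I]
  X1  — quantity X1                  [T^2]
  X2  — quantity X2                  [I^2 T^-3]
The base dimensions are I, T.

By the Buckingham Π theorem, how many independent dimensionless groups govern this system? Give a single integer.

Dimensional matrix (I×T by ω×t×f×γ×i×X1×X2):
  I: [ 0  0  0  0  1  0  2]
  T: [-1  1 -1 -1  0  2 -3]
Echelon form has 2 nonzero rows (pivots: ω,i)
Π count = n − r = 7 − 2 = 5

5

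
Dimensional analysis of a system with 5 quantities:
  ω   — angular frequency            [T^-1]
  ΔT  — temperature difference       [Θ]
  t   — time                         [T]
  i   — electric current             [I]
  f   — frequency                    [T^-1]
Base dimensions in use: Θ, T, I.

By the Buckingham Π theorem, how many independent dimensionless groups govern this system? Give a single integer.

2

Write exponents as rows Θ,T,I / cols ω,ΔT,t,i,f:
  Θ: [ 0  1  0  0  0]
  T: [-1  0  1  0 -1]
  I: [ 0  0  0  1  0]
Row reduction gives pivot columns ω,ΔT,i; rank = 3
5 vars − rank 3 = 2 Π groups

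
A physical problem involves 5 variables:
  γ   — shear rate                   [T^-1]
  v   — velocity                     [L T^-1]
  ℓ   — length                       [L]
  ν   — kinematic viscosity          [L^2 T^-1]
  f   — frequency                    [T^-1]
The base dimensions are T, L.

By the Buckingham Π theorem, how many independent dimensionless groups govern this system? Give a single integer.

3

Dimensional matrix (T×L by γ×v×ℓ×ν×f):
  T: [-1 -1  0 -1 -1]
  L: [ 0  1  1  2  0]
RREF → pivots at {γ,v} ⇒ r = 2
Π count = n − r = 5 − 2 = 3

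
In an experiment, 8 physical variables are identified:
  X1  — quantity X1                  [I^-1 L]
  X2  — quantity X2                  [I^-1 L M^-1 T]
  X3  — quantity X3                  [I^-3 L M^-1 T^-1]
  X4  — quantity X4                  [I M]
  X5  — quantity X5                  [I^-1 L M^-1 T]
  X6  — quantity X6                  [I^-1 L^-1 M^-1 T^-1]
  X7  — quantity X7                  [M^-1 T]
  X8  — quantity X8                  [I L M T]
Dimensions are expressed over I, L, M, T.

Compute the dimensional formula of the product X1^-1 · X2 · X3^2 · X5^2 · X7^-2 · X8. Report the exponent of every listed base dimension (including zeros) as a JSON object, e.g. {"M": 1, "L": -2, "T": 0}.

{"I": -7, "L": 5, "M": -2, "T": 0}

Dimensional matrix (I×L×M×T by X1×X2×X3×X4×X5×X6×X7×X8):
  I: [-1 -1 -3  1 -1 -1  0  1]
  L: [ 1  1  1  0  1 -1  0  1]
  M: [ 0 -1 -1  1 -1 -1 -1  1]
  T: [ 0  1 -1  0  1 -1  1  1]
  [I]: (-1)·-1+(1)·-1+(2)·-3+(2)·-1+(-2)·0+(1)·1 = -7
  [L]: (-1)·1+(1)·1+(2)·1+(2)·1+(-2)·0+(1)·1 = 5
  [M]: (-1)·0+(1)·-1+(2)·-1+(2)·-1+(-2)·-1+(1)·1 = -2
  [T]: (-1)·0+(1)·1+(2)·-1+(2)·1+(-2)·1+(1)·1 = 0
⇒ I^-7 L^5 M^-2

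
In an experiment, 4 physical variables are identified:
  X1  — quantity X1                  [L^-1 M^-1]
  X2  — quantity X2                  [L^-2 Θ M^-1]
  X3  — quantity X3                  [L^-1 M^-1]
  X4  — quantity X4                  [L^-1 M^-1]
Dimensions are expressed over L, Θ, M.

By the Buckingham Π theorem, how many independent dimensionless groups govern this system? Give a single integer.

2

Dimensional matrix (L×Θ×M by X1×X2×X3×X4):
  L: [-1 -2 -1 -1]
  Θ: [ 0  1  0  0]
  M: [-1 -1 -1 -1]
Echelon form has 2 nonzero rows (pivots: X1,X2)
n=4, r=2 ⇒ 2 dimensionless groups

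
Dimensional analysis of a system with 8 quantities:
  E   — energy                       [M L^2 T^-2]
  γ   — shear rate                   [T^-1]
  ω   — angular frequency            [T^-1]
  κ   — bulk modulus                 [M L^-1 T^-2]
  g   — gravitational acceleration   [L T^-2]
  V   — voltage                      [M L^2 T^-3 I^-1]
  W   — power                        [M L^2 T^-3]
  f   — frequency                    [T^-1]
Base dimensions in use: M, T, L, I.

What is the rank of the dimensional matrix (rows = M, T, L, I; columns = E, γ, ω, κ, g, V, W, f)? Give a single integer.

Dimensional matrix (M×T×L×I by E×γ×ω×κ×g×V×W×f):
  M: [ 1  0  0  1  0  1  1  0]
  T: [-2 -1 -1 -2 -2 -3 -3 -1]
  L: [ 2  0  0 -1  1  2  2  0]
  I: [ 0  0  0  0  0 -1  0  0]
Echelon form has 4 nonzero rows (pivots: E,γ,κ,V)

4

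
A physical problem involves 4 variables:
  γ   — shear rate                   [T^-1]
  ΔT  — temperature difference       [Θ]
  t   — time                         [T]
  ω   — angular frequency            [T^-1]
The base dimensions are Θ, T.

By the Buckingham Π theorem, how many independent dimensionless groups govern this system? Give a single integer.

2

Exponent matrix [Θ,T] × [γ,ΔT,t,ω]:
  Θ: [ 0  1  0  0]
  T: [-1  0  1 -1]
Echelon form has 2 nonzero rows (pivots: γ,ΔT)
Π count = n − r = 4 − 2 = 2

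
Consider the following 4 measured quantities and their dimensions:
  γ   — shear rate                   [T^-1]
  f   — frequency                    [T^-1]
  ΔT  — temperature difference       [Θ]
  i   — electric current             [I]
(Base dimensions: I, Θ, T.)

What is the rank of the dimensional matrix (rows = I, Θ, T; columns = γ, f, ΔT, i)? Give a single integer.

3

Write exponents as rows I,Θ,T / cols γ,f,ΔT,i:
  I: [ 0  0  0  1]
  Θ: [ 0  0  1  0]
  T: [-1 -1  0  0]
Row reduction gives pivot columns γ,ΔT,i; rank = 3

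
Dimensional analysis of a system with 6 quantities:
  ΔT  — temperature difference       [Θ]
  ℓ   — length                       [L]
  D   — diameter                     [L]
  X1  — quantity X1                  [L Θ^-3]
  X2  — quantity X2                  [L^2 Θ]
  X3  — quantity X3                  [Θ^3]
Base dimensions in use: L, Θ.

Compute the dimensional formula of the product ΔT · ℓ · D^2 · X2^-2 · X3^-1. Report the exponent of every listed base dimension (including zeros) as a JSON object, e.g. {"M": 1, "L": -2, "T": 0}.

Write exponents as rows L,Θ / cols ΔT,ℓ,D,X1,X2,X3:
  L: [ 0  1  1  1  2  0]
  Θ: [ 1  0  0 -3  1  3]
  [L]: (1)·0+(1)·1+(2)·1+(-2)·2+(-1)·0 = -1
  [Θ]: (1)·1+(1)·0+(2)·0+(-2)·1+(-1)·3 = -4
⇒ L^-1 Θ^-4

{"L": -1, "Θ": -4}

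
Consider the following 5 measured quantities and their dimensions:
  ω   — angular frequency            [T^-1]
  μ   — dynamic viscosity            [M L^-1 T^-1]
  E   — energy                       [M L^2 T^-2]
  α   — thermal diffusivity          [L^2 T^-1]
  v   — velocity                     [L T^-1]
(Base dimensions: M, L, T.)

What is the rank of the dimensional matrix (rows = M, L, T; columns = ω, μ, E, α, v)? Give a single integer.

3

Dimensional matrix (M×L×T by ω×μ×E×α×v):
  M: [ 0  1  1  0  0]
  L: [ 0 -1  2  2  1]
  T: [-1 -1 -2 -1 -1]
Row reduction gives pivot columns ω,μ,E; rank = 3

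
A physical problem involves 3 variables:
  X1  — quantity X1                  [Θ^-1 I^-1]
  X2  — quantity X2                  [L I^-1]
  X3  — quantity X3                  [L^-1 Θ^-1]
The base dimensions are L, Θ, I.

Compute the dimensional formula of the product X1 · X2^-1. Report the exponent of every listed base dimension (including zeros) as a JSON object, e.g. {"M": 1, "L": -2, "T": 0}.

{"L": -1, "Θ": -1, "I": 0}

Write exponents as rows L,Θ,I / cols X1,X2,X3:
  L: [ 0  1 -1]
  Θ: [-1  0 -1]
  I: [-1 -1  0]
  [L]: (1)·0+(-1)·1 = -1
  [Θ]: (1)·-1+(-1)·0 = -1
  [I]: (1)·-1+(-1)·-1 = 0
⇒ L^-1 Θ^-1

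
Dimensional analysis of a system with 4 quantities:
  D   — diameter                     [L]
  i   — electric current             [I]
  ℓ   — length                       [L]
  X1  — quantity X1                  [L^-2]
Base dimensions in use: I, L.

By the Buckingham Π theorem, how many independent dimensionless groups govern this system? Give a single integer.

Write exponents as rows I,L / cols D,i,ℓ,X1:
  I: [ 0  1  0  0]
  L: [ 1  0  1 -2]
Echelon form has 2 nonzero rows (pivots: D,i)
Π count = n − r = 4 − 2 = 2

2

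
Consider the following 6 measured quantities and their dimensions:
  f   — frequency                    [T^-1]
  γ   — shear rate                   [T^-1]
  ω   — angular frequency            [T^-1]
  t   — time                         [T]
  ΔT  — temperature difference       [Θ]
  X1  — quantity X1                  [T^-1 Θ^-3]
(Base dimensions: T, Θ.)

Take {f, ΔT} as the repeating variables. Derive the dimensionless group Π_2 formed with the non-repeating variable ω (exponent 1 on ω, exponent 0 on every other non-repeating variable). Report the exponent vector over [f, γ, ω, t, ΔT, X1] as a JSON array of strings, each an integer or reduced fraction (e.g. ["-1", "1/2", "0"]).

["-1", "0", "1", "0", "0", "0"]

Write exponents as rows T,Θ / cols f,γ,ω,t,ΔT,X1:
  T: [-1 -1 -1  1  0 -1]
  Θ: [ 0  0  0  0  1 -3]
RREF → pivots at {f,ΔT} ⇒ r = 2
Pivot set = {f,ΔT}, free = {γ,ω,t,X1}
RREF:
  r0: [   1    1    1   -1    0    1]
  r1: [   0    0    0    0    1   -3]
Fix exponent of ω at 1, γ at 0, t at 0, X1 at 0; solve each RREF row for its pivot's exponent:
  r0: exp(f) + (1)·1 = 0 ⇒ exp(f) = -1
  r1: exp(ΔT) + (0)·1 = 0 ⇒ exp(ΔT) = 0
Π_2 = f^-1 · ω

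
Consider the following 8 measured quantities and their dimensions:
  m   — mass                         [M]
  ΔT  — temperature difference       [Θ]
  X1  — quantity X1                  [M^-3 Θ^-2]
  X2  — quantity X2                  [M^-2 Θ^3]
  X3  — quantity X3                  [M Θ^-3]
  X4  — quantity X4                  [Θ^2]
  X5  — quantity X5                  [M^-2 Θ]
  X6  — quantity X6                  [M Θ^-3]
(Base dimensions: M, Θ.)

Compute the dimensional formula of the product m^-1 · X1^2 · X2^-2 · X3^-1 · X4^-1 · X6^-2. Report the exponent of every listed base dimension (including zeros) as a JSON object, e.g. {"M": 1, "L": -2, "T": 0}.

{"M": -6, "Θ": -3}

Exponent matrix [M,Θ] × [m,ΔT,X1,X2,X3,X4,X5,X6]:
  M: [ 1  0 -3 -2  1  0 -2  1]
  Θ: [ 0  1 -2  3 -3  2  1 -3]
  [M]: (-1)·1+(2)·-3+(-2)·-2+(-1)·1+(-1)·0+(-2)·1 = -6
  [Θ]: (-1)·0+(2)·-2+(-2)·3+(-1)·-3+(-1)·2+(-2)·-3 = -3
⇒ M^-6 Θ^-3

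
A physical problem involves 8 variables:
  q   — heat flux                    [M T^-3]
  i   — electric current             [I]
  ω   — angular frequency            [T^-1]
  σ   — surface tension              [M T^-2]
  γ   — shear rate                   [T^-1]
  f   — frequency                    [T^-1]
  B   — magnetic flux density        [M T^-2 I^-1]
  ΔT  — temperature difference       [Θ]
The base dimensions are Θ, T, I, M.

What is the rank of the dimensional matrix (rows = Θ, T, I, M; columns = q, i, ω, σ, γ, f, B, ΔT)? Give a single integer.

4

Write exponents as rows Θ,T,I,M / cols q,i,ω,σ,γ,f,B,ΔT:
  Θ: [ 0  0  0  0  0  0  0  1]
  T: [-3  0 -1 -2 -1 -1 -2  0]
  I: [ 0  1  0  0  0  0 -1  0]
  M: [ 1  0  0  1  0  0  1  0]
RREF → pivots at {q,i,ω,ΔT} ⇒ r = 4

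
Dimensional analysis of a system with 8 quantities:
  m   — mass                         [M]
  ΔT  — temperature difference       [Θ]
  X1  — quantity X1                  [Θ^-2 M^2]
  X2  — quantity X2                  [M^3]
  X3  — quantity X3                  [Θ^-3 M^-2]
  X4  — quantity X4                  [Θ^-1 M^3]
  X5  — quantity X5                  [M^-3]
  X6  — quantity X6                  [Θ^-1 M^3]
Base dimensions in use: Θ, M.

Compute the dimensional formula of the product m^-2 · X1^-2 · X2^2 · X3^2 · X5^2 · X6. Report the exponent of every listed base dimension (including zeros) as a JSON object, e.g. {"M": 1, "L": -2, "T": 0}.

{"Θ": -3, "M": -7}

Exponent matrix [Θ,M] × [m,ΔT,X1,X2,X3,X4,X5,X6]:
  Θ: [ 0  1 -2  0 -3 -1  0 -1]
  M: [ 1  0  2  3 -2  3 -3  3]
  [Θ]: (-2)·0+(-2)·-2+(2)·0+(2)·-3+(2)·0+(1)·-1 = -3
  [M]: (-2)·1+(-2)·2+(2)·3+(2)·-2+(2)·-3+(1)·3 = -7
⇒ Θ^-3 M^-7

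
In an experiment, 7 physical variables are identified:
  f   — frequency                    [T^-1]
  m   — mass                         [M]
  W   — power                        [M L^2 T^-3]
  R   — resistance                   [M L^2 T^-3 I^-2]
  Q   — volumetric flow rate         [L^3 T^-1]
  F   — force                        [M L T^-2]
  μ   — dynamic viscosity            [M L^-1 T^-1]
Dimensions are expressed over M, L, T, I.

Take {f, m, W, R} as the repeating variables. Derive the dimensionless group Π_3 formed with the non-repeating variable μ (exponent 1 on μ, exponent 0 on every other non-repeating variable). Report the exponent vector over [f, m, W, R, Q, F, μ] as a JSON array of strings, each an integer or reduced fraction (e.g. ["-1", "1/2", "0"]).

Dimensional matrix (M×L×T×I by f×m×W×R×Q×F×μ):
  M: [ 0  1  1  1  0  1  1]
  L: [ 0  0  2  2  3  1 -1]
  T: [-1  0 -3 -3 -1 -2 -1]
  I: [ 0  0  0 -2  0  0  0]
RREF → pivots at {f,m,W,R} ⇒ r = 4
Repeat: f,m,W,R; free: Q,F,μ
RREF:
  r0: [   1    0    0    0 -7/2  1/2  5/2]
  r1: [   0    1    0    0 -3/2  1/2  3/2]
  r2: [   0    0    1    0  3/2  1/2 -1/2]
  r3: [   0    0    0    1    0    0    0]
Fix exponent of μ at 1, Q at 0, F at 0; solve each RREF row for its pivot's exponent:
  r0: exp(f) + (5/2)·1 = 0 ⇒ exp(f) = -5/2
  r1: exp(m) + (3/2)·1 = 0 ⇒ exp(m) = -3/2
  r2: exp(W) + (-1/2)·1 = 0 ⇒ exp(W) = 1/2
  r3: exp(R) + (0)·1 = 0 ⇒ exp(R) = 0
Π_3 = f^(-5/2) · m^(-3/2) · W^(1/2) · μ

["-5/2", "-3/2", "1/2", "0", "0", "0", "1"]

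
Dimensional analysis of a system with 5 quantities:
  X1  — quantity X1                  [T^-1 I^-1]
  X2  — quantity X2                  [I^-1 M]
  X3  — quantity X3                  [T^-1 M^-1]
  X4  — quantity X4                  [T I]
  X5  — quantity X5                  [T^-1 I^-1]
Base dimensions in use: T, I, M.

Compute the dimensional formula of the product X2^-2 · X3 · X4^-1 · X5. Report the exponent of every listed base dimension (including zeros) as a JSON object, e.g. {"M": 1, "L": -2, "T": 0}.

{"T": -3, "I": 0, "M": -3}

Dimensional matrix (T×I×M by X1×X2×X3×X4×X5):
  T: [-1  0 -1  1 -1]
  I: [-1 -1  0  1 -1]
  M: [ 0  1 -1  0  0]
  [T]: (-2)·0+(1)·-1+(-1)·1+(1)·-1 = -3
  [I]: (-2)·-1+(1)·0+(-1)·1+(1)·-1 = 0
  [M]: (-2)·1+(1)·-1+(-1)·0+(1)·0 = -3
⇒ T^-3 M^-3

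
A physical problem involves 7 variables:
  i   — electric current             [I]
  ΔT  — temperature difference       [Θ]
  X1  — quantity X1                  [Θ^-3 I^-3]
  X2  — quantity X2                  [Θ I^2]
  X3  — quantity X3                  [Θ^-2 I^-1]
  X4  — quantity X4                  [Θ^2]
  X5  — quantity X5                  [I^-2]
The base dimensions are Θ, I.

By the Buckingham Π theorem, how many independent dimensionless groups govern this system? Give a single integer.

Dimensional matrix (Θ×I by i×ΔT×X1×X2×X3×X4×X5):
  Θ: [ 0  1 -3  1 -2  2  0]
  I: [ 1  0 -3  2 -1  0 -2]
RREF → pivots at {i,ΔT} ⇒ r = 2
7 vars − rank 2 = 5 Π groups

5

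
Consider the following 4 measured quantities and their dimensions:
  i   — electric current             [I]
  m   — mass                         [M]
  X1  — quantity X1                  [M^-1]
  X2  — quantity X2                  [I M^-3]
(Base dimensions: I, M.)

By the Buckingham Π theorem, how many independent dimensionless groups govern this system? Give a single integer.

2

Write exponents as rows I,M / cols i,m,X1,X2:
  I: [ 1  0  0  1]
  M: [ 0  1 -1 -3]
RREF → pivots at {i,m} ⇒ r = 2
Π count = n − r = 4 − 2 = 2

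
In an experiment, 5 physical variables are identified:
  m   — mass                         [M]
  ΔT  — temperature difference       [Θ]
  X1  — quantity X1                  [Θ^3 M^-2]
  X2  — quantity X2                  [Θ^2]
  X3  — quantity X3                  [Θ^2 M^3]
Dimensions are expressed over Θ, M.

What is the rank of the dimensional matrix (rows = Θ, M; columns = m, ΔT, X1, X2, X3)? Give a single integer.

2

Dimensional matrix (Θ×M by m×ΔT×X1×X2×X3):
  Θ: [ 0  1  3  2  2]
  M: [ 1  0 -2  0  3]
RREF → pivots at {m,ΔT} ⇒ r = 2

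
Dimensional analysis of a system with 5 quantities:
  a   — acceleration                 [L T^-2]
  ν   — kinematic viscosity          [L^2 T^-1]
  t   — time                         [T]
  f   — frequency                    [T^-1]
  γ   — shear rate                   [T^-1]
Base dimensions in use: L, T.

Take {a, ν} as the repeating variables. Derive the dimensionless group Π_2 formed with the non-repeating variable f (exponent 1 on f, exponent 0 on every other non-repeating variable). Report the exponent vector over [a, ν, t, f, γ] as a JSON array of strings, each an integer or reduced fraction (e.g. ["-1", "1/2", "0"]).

Write exponents as rows L,T / cols a,ν,t,f,γ:
  L: [ 1  2  0  0  0]
  T: [-2 -1  1 -1 -1]
RREF → pivots at {a,ν} ⇒ r = 2
Pivot set = {a,ν}, free = {t,f,γ}
RREF:
  r0: [   1    0 -2/3  2/3  2/3]
  r1: [   0    1  1/3 -1/3 -1/3]
Fix exponent of f at 1, t at 0, γ at 0; solve each RREF row for its pivot's exponent:
  r0: exp(a) + (2/3)·1 = 0 ⇒ exp(a) = -2/3
  r1: exp(ν) + (-1/3)·1 = 0 ⇒ exp(ν) = 1/3
Π_2 = a^(-2/3) · ν^(1/3) · f

["-2/3", "1/3", "0", "1", "0"]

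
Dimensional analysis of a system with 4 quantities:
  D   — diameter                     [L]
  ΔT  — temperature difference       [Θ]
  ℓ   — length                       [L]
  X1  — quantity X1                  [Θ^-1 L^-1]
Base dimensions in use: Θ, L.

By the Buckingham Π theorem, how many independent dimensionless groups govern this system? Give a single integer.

2

Dimensional matrix (Θ×L by D×ΔT×ℓ×X1):
  Θ: [ 0  1  0 -1]
  L: [ 1  0  1 -1]
RREF → pivots at {D,ΔT} ⇒ r = 2
Π count = n − r = 4 − 2 = 2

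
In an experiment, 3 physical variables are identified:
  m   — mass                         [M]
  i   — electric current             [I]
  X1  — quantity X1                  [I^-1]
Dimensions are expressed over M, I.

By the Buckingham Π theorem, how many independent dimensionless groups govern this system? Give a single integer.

Exponent matrix [M,I] × [m,i,X1]:
  M: [ 1  0  0]
  I: [ 0  1 -1]
RREF → pivots at {m,i} ⇒ r = 2
Π count = n − r = 3 − 2 = 1

1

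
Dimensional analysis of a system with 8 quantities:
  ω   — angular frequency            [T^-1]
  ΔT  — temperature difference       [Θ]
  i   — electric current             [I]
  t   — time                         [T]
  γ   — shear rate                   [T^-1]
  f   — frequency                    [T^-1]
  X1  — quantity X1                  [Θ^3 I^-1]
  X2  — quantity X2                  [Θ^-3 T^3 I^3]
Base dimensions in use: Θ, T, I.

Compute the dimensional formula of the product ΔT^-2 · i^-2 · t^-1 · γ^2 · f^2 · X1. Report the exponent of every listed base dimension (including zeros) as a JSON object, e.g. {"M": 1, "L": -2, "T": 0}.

{"Θ": 1, "T": -5, "I": -3}

Exponent matrix [Θ,T,I] × [ω,ΔT,i,t,γ,f,X1,X2]:
  Θ: [ 0  1  0  0  0  0  3 -3]
  T: [-1  0  0  1 -1 -1  0  3]
  I: [ 0  0  1  0  0  0 -1  3]
  [Θ]: (-2)·1+(-2)·0+(-1)·0+(2)·0+(2)·0+(1)·3 = 1
  [T]: (-2)·0+(-2)·0+(-1)·1+(2)·-1+(2)·-1+(1)·0 = -5
  [I]: (-2)·0+(-2)·1+(-1)·0+(2)·0+(2)·0+(1)·-1 = -3
⇒ Θ T^-5 I^-3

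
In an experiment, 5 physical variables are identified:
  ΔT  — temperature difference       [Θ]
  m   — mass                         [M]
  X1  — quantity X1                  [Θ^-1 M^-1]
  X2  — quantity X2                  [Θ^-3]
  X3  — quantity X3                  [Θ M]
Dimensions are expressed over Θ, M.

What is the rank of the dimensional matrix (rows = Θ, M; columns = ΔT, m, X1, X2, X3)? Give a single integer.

2

Write exponents as rows Θ,M / cols ΔT,m,X1,X2,X3:
  Θ: [ 1  0 -1 -3  1]
  M: [ 0  1 -1  0  1]
RREF → pivots at {ΔT,m} ⇒ r = 2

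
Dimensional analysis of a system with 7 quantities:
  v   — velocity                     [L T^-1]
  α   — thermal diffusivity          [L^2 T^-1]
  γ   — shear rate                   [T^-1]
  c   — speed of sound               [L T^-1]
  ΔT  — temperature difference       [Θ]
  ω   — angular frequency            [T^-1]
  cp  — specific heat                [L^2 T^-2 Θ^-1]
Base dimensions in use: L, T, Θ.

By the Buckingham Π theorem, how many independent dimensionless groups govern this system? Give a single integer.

4

Dimensional matrix (L×T×Θ by v×α×γ×c×ΔT×ω×cp):
  L: [ 1  2  0  1  0  0  2]
  T: [-1 -1 -1 -1  0 -1 -2]
  Θ: [ 0  0  0  0  1  0 -1]
Row reduction gives pivot columns v,α,ΔT; rank = 3
Π count = n − r = 7 − 3 = 4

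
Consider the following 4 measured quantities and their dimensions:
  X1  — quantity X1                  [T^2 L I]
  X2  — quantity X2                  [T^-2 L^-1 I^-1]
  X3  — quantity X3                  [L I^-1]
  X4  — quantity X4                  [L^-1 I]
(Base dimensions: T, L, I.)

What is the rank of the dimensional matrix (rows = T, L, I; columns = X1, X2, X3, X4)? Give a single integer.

2

Exponent matrix [T,L,I] × [X1,X2,X3,X4]:
  T: [ 2 -2  0  0]
  L: [ 1 -1  1 -1]
  I: [ 1 -1 -1  1]
Echelon form has 2 nonzero rows (pivots: X1,X3)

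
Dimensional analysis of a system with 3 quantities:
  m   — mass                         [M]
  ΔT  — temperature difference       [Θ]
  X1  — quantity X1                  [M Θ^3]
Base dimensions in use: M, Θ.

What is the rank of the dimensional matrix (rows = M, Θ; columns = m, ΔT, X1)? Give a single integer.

2

Dimensional matrix (M×Θ by m×ΔT×X1):
  M: [ 1  0  1]
  Θ: [ 0  1  3]
RREF → pivots at {m,ΔT} ⇒ r = 2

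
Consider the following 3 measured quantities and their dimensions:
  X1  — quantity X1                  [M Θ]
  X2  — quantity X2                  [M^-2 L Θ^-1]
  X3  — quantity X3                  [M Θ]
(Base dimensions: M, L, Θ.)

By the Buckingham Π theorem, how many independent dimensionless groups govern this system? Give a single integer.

Dimensional matrix (M×L×Θ by X1×X2×X3):
  M: [ 1 -2  1]
  L: [ 0  1  0]
  Θ: [ 1 -1  1]
Row reduction gives pivot columns X1,X2; rank = 2
n=3, r=2 ⇒ 1 dimensionless group

1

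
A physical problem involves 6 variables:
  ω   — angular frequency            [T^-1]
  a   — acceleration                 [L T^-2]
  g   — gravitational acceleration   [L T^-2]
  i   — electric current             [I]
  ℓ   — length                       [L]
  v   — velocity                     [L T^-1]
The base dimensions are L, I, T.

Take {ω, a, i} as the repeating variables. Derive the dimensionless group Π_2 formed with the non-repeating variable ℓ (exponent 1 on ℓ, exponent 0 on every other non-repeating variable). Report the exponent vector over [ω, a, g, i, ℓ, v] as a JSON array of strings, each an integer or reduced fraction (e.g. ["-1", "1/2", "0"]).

Exponent matrix [L,I,T] × [ω,a,g,i,ℓ,v]:
  L: [ 0  1  1  0  1  1]
  I: [ 0  0  0  1  0  0]
  T: [-1 -2 -2  0  0 -1]
Row reduction gives pivot columns ω,a,i; rank = 3
Pivot set = {ω,a,i}, free = {g,ℓ,v}
RREF:
  r0: [   1    0    0    0   -2   -1]
  r1: [   0    1    1    0    1    1]
  r2: [   0    0    0    1    0    0]
Fix exponent of ℓ at 1, g at 0, v at 0; solve each RREF row for its pivot's exponent:
  r0: exp(ω) + (-2)·1 = 0 ⇒ exp(ω) = 2
  r1: exp(a) + (1)·1 = 0 ⇒ exp(a) = -1
  r2: exp(i) + (0)·1 = 0 ⇒ exp(i) = 0
Π_2 = ω^2 · a^-1 · ℓ

["2", "-1", "0", "0", "1", "0"]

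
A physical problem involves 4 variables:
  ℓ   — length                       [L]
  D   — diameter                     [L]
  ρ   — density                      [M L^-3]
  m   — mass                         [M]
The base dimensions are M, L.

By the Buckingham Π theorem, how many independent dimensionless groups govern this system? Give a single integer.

Write exponents as rows M,L / cols ℓ,D,ρ,m:
  M: [ 0  0  1  1]
  L: [ 1  1 -3  0]
Row reduction gives pivot columns ℓ,ρ; rank = 2
n=4, r=2 ⇒ 2 dimensionless groups

2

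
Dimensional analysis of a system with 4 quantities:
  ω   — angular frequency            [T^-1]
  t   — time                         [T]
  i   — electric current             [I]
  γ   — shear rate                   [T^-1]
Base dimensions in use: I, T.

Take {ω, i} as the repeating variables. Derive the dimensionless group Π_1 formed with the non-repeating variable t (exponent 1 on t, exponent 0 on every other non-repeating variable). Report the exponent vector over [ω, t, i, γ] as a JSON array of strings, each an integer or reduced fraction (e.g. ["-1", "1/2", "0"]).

["1", "1", "0", "0"]

Exponent matrix [I,T] × [ω,t,i,γ]:
  I: [ 0  0  1  0]
  T: [-1  1  0 -1]
Echelon form has 2 nonzero rows (pivots: ω,i)
Pivot set = {ω,i}, free = {t,γ}
RREF:
  r0: [   1   -1    0    1]
  r1: [   0    0    1    0]
Fix exponent of t at 1, γ at 0; solve each RREF row for its pivot's exponent:
  r0: exp(ω) + (-1)·1 = 0 ⇒ exp(ω) = 1
  r1: exp(i) + (0)·1 = 0 ⇒ exp(i) = 0
Π_1 = ω · t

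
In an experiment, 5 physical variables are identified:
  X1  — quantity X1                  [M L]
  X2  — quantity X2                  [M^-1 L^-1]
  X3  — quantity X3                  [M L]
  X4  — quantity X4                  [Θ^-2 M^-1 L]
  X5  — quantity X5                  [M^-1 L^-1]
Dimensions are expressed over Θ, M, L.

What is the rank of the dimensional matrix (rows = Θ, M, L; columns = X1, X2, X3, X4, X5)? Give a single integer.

Write exponents as rows Θ,M,L / cols X1,X2,X3,X4,X5:
  Θ: [ 0  0  0 -2  0]
  M: [ 1 -1  1 -1 -1]
  L: [ 1 -1  1  1 -1]
RREF → pivots at {X1,X4} ⇒ r = 2

2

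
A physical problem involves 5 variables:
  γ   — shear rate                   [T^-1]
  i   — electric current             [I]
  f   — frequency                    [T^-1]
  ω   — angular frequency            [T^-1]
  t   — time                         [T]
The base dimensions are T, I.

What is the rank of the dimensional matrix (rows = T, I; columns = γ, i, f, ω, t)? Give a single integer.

Exponent matrix [T,I] × [γ,i,f,ω,t]:
  T: [-1  0 -1 -1  1]
  I: [ 0  1  0  0  0]
RREF → pivots at {γ,i} ⇒ r = 2

2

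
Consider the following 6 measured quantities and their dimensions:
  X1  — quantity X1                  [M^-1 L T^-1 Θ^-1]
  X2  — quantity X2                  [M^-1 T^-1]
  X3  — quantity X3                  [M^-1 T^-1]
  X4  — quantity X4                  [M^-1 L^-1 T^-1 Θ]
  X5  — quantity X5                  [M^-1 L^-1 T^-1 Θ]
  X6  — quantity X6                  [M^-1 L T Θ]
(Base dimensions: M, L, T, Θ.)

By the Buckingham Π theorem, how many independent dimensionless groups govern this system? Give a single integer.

Exponent matrix [M,L,T,Θ] × [X1,X2,X3,X4,X5,X6]:
  M: [-1 -1 -1 -1 -1 -1]
  L: [ 1  0  0 -1 -1  1]
  T: [-1 -1 -1 -1 -1  1]
  Θ: [-1  0  0  1  1  1]
Echelon form has 3 nonzero rows (pivots: X1,X2,X6)
Π count = n − r = 6 − 3 = 3

3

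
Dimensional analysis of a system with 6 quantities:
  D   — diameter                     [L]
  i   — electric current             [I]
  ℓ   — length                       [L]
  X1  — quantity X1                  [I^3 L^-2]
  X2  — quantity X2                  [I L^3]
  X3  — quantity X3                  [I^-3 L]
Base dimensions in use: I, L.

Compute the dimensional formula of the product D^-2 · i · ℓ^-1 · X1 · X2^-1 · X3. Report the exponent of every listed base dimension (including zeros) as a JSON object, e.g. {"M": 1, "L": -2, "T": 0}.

{"I": 0, "L": -7}

Dimensional matrix (I×L by D×i×ℓ×X1×X2×X3):
  I: [ 0  1  0  3  1 -3]
  L: [ 1  0  1 -2  3  1]
  [I]: (-2)·0+(1)·1+(-1)·0+(1)·3+(-1)·1+(1)·-3 = 0
  [L]: (-2)·1+(1)·0+(-1)·1+(1)·-2+(-1)·3+(1)·1 = -7
⇒ L^-7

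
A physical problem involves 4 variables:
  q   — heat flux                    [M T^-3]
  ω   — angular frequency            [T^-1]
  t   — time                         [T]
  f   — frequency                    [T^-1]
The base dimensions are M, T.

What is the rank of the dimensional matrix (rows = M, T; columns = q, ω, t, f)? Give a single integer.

Dimensional matrix (M×T by q×ω×t×f):
  M: [ 1  0  0  0]
  T: [-3 -1  1 -1]
Row reduction gives pivot columns q,ω; rank = 2

2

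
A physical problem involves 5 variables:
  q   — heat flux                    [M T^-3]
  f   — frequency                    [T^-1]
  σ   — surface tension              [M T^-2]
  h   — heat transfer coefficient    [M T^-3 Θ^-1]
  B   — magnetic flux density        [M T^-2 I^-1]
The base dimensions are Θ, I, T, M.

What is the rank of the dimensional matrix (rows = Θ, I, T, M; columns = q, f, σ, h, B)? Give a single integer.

4

Dimensional matrix (Θ×I×T×M by q×f×σ×h×B):
  Θ: [ 0  0  0 -1  0]
  I: [ 0  0  0  0 -1]
  T: [-3 -1 -2 -3 -2]
  M: [ 1  0  1  1  1]
RREF → pivots at {q,f,h,B} ⇒ r = 4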